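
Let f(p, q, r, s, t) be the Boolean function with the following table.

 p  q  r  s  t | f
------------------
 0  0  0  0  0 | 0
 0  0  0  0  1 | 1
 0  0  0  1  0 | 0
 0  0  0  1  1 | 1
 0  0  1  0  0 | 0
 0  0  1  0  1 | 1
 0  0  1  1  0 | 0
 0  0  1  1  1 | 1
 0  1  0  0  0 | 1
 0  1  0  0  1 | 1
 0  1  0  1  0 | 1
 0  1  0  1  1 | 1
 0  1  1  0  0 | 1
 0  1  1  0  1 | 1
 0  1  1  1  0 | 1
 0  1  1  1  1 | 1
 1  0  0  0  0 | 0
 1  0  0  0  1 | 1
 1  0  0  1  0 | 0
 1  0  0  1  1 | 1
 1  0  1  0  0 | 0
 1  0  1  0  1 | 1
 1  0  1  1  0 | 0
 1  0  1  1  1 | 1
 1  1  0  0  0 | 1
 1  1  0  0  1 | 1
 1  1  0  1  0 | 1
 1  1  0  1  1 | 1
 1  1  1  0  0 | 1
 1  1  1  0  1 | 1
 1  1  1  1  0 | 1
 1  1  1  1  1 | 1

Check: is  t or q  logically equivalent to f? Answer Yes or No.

Yes

Evaluate t or q on each row and compare to f:
  p=0, q=0, r=0, s=0, t=0: formula gives 0, f = 0 ✓
  p=0, q=0, r=0, s=0, t=1: formula gives 1, f = 1 ✓
  p=0, q=0, r=0, s=1, t=0: formula gives 0, f = 0 ✓
  p=0, q=0, r=0, s=1, t=1: formula gives 1, f = 1 ✓
  … (the remaining 28 rows also agree.)
All 32 rows match — the expression computes f exactly.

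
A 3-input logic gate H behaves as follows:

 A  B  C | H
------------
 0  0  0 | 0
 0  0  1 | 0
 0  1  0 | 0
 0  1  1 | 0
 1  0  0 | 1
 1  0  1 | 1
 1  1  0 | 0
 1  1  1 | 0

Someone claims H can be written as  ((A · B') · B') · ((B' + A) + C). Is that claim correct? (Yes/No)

Evaluate ((A · B') · B') · ((B' + A) + C) on each row and compare to H:
  A=0, B=0, C=0: formula gives 0, H = 0 ✓
  A=0, B=0, C=1: formula gives 0, H = 0 ✓
  A=0, B=1, C=0: formula gives 0, H = 0 ✓
  A=0, B=1, C=1: formula gives 0, H = 0 ✓
  A=1, B=0, C=0: formula gives 1, H = 1 ✓
  …and likewise for the remaining 3 rows.
Every row agrees, so the formula is equivalent.

Yes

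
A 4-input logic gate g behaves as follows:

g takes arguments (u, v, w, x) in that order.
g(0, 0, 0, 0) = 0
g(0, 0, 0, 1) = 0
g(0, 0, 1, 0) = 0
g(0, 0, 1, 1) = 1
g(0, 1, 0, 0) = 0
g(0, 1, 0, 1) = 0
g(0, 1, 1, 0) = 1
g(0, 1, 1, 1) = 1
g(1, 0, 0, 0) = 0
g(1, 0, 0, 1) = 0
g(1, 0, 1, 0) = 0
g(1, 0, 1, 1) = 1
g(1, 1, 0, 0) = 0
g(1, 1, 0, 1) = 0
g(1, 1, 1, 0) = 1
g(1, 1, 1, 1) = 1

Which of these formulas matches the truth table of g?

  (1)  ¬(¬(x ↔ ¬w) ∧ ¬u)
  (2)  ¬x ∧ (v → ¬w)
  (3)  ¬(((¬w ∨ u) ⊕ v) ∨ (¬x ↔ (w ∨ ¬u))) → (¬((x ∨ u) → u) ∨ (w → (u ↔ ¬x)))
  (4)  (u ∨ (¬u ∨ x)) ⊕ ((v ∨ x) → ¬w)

(1) fails at (0,0,0,1): the formula yields 1, g is 0.
(2) fails at (0,0,0,0): the formula yields 1, g is 0.
(3) fails at (0,0,0,0): the formula yields 1, g is 0.
Only (4) survives; checking it on all 16 rows confirms it matches g.

4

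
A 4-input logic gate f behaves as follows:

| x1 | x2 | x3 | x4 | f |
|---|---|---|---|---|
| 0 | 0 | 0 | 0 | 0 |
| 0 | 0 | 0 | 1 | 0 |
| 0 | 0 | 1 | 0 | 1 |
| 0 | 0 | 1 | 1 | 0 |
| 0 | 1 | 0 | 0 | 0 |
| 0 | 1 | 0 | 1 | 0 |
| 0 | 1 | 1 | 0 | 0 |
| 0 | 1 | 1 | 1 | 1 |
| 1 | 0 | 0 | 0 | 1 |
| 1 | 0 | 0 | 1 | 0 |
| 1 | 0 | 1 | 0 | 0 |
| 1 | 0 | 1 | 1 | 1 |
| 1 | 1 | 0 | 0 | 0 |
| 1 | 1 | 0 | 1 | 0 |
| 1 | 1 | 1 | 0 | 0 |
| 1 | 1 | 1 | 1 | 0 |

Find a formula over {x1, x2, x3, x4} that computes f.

The 1-rows are (0,0,1,0), (0,1,1,1), (1,0,0,0), (1,0,1,1). Each contributes one minterm — ¬x1·¬x2·x3·¬x4; ¬x1·x2·x3·x4; x1·¬x2·¬x3·¬x4; x1·¬x2·x3·x4 — and their disjunction is a sum-of-products form of f.

f(x1, x2, x3, x4) = (((((¬x1 ∧ ¬x2) ∧ x3) ∧ ¬x4) ∨ (((¬x1 ∧ x2) ∧ x3) ∧ x4)) ∨ (((x1 ∧ ¬x2) ∧ ¬x3) ∧ ¬x4)) ∨ (((x1 ∧ ¬x2) ∧ x3) ∧ x4)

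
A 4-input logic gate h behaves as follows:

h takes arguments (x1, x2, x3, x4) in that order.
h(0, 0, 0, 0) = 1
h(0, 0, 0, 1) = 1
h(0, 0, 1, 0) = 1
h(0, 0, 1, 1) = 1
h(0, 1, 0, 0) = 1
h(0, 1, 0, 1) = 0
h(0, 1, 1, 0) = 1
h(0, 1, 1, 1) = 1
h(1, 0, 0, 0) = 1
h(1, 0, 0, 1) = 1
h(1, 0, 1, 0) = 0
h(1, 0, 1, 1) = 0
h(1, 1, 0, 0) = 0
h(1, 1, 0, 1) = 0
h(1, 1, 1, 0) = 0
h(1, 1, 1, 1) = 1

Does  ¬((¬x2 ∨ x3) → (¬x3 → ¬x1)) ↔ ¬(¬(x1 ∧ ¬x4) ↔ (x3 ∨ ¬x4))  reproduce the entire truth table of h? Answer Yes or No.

No

Check the formula against h row by row:
  x1=0, x2=0, x3=0, x4=0: formula gives 1, h = 1 ✓
  x1=0, x2=0, x3=0, x4=1: formula gives 0, but h = 1 ✗
Since they disagree at (0,0,0,1), the expression is not a correct formula for h.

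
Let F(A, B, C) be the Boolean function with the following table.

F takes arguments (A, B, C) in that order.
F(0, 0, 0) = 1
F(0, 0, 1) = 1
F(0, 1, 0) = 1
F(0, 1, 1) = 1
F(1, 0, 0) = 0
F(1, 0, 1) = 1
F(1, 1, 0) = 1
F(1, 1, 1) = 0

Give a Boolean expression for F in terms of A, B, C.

F(A, B, C) = NOT (((A AND NOT B) AND NOT C) OR ((A AND B) AND C))

The 0-rows are (1,0,0), (1,1,1). Take each as a conjunction (A·¬B·¬C, A·B·C), form their disjunction, and complement — that gives a formula that is 1 everywhere F is.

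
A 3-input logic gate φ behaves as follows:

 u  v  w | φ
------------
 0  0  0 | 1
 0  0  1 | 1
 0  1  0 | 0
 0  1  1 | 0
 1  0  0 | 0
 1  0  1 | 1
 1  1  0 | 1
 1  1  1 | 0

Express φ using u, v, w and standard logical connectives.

φ(u, v, w) = ((((not u and not v) and not w) or ((not u and not v) and w)) or ((u and not v) and w)) or ((u and v) and not w)

φ=1 on 4 inputs: (0,0,0), (0,0,1), (1,0,1), (1,1,0). Reading each as a conjunction of literals (¬u·¬v·¬w, ¬u·¬v·w, u·¬v·w, u·v·¬w) and taking the OR gives the canonical DNF.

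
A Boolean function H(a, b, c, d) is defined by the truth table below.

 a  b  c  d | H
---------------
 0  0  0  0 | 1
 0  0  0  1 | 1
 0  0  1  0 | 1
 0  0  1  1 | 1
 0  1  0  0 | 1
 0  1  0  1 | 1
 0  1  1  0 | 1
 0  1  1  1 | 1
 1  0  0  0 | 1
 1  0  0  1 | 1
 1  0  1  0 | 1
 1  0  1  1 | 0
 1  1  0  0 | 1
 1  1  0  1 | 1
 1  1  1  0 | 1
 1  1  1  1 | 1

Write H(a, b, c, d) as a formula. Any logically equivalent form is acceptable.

H(a, b, c, d) = ¬(((a ∧ ¬b) ∧ c) ∧ d)

H is 0 on exactly one input, (1,0,1,1), whose minterm is a·¬b·c·d. So H is the negation of that single conjunction.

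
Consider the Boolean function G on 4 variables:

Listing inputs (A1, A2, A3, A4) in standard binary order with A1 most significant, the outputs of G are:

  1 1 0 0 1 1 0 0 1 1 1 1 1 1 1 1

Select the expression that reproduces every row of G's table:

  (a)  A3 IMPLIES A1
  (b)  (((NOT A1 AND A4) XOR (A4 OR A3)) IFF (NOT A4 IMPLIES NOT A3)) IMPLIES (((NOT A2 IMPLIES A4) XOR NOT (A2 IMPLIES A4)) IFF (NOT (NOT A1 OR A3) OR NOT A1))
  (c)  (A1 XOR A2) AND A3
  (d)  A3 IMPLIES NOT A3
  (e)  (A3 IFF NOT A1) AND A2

a

(b) disagrees with G on (0,0,1,0) (formula → 1, table → 0); rule it out.
(c) disagrees with G on (0,0,0,0) (formula → 0, table → 1); rule it out.
(d) disagrees with G on (1,0,1,0) (formula → 0, table → 1); rule it out.
(e) disagrees with G on (0,0,0,0) (formula → 0, table → 1); rule it out.
That leaves (a). Evaluating it on every row reproduces the table of G exactly.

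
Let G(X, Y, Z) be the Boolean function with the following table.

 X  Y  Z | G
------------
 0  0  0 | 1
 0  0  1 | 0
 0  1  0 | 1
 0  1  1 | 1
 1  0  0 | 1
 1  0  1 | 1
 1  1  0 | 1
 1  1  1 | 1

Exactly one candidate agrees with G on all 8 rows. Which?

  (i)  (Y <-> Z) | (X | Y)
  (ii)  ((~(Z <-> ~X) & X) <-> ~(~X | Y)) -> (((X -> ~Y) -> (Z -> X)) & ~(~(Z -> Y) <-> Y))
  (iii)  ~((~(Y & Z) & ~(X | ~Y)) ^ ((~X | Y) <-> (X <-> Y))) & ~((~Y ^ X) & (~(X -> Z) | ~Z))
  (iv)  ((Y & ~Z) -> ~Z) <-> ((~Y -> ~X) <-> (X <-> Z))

(ii) disagrees with G on (0,0,0) (formula → 0, table → 1); rule it out.
(iii) disagrees with G on (0,0,0) (formula → 0, table → 1); rule it out.
(iv) disagrees with G on (0,1,1) (formula → 0, table → 1); rule it out.
(i) is the remaining candidate, and it agrees with G on all 8 inputs.

i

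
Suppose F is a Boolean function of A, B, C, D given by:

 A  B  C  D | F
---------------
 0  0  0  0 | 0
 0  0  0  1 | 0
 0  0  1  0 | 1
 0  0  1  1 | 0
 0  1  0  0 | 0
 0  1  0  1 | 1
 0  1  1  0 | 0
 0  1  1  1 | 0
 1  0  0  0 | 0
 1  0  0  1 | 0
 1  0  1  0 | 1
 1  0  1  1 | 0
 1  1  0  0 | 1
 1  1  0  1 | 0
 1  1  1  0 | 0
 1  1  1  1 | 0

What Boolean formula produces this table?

Collect the rows where F=1 — (0,0,1,0), (0,1,0,1), (1,0,1,0), (1,1,0,0) — and write one minterm per row: ¬A·¬B·C·¬D, ¬A·B·¬C·D, A·¬B·C·¬D, A·B·¬C·¬D. Their union (logical OR) reproduces the table exactly.

F(A, B, C, D) = (((((~A & ~B) & C) & ~D) | (((~A & B) & ~C) & D)) | (((A & ~B) & C) & ~D)) | (((A & B) & ~C) & ~D)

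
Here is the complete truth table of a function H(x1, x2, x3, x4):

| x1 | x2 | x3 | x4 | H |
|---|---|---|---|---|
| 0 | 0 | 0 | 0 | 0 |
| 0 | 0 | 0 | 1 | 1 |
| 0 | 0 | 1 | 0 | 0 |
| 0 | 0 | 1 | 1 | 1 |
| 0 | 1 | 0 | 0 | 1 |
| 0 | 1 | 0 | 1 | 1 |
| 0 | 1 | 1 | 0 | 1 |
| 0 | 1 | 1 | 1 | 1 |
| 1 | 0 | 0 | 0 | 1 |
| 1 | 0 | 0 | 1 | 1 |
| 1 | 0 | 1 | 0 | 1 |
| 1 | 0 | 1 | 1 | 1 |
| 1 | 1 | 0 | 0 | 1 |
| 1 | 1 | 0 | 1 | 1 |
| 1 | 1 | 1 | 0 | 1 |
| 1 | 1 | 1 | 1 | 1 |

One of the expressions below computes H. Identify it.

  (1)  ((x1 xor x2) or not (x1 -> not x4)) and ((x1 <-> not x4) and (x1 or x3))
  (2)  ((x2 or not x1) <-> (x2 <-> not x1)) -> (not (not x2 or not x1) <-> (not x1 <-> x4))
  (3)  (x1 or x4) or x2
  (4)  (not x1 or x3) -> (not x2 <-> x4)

3

(1): at (0,0,0,1) it gives 0, but H = 1 — eliminated.
(2): at (0,0,0,0) it gives 1, but H = 0 — eliminated.
(4): at (0,1,0,1) it gives 0, but H = 1 — eliminated.
That leaves (3). Evaluating it on every row reproduces the table of H exactly.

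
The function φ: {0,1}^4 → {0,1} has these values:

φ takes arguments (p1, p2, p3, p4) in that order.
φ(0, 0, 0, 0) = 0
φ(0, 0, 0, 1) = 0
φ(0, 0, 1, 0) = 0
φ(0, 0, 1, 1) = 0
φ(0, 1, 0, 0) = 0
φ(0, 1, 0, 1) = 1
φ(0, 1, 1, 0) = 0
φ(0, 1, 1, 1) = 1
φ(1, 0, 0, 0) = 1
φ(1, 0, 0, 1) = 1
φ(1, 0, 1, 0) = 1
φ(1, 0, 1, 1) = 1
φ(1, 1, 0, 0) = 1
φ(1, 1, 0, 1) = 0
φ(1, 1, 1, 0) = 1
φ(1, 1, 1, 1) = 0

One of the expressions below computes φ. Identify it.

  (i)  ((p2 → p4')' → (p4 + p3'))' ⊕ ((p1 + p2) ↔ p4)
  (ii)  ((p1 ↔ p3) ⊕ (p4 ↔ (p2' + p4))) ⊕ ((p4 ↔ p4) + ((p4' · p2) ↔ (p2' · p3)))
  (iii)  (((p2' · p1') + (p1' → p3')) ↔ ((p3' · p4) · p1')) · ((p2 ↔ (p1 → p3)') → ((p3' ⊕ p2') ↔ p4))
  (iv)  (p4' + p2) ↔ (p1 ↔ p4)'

iv

(i): at (0,0,0,0) it gives 1, but φ = 0 — eliminated.
(ii): at (0,0,0,1) it gives 1, but φ = 0 — eliminated.
(iii): at (0,1,1,0) it gives 1, but φ = 0 — eliminated.
(iv) is the remaining candidate, and it agrees with φ on all 16 inputs.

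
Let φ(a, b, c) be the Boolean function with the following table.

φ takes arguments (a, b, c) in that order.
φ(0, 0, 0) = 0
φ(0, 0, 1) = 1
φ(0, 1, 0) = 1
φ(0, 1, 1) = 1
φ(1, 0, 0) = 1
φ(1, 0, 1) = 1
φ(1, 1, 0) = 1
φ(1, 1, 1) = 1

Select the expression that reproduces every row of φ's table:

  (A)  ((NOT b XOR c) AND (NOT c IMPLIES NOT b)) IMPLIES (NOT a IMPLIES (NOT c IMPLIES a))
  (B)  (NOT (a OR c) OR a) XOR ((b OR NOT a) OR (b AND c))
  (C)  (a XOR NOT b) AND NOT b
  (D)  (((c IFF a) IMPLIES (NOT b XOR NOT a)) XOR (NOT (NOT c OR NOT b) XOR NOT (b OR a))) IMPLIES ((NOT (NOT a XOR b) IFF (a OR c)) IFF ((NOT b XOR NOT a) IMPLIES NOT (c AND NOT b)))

(B): at (0,1,0) it gives 0, but φ = 1 — eliminated.
(C): at (0,0,0) it gives 1, but φ = 0 — eliminated.
(D): at (0,0,0) it gives 1, but φ = 0 — eliminated.
That leaves (A). Evaluating it on every row reproduces the table of φ exactly.

A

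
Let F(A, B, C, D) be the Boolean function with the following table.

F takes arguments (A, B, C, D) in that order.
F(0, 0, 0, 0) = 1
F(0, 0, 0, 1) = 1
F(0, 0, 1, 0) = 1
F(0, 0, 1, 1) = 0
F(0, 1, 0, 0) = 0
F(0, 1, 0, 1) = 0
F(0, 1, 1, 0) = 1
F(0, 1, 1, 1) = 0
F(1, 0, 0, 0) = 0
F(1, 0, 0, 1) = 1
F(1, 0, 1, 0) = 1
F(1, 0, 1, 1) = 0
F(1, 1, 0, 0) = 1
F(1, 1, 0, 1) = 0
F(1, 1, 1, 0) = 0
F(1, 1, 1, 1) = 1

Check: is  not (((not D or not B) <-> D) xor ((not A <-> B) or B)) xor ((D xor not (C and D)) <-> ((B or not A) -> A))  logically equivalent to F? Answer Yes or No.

Test each input against both F and the formula:
  A=0, B=0, C=0, D=0: formula gives 1, F = 1 ✓
  A=0, B=0, C=0, D=1: formula gives 1, F = 1 ✓
  A=0, B=0, C=1, D=0: formula gives 1, F = 1 ✓
  A=0, B=0, C=1, D=1: formula gives 0, F = 0 ✓
  …
  A=0, B=1, C=0, D=1: formula gives 1, but F = 0 ✗
A single disagreement suffices: at (0,1,0,1) they differ, so the formula does not compute F.

No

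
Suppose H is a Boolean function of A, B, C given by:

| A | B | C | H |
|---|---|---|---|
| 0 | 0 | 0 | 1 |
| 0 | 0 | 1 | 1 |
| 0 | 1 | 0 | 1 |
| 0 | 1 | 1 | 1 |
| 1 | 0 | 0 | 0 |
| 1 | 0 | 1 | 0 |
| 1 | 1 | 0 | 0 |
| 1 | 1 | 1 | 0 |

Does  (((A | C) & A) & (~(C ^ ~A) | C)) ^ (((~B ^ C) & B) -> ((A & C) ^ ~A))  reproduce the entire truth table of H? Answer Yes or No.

Test each input against both H and the formula:
  A=0, B=0, C=0: formula gives 1, H = 1 ✓
  A=0, B=0, C=1: formula gives 1, H = 1 ✓
  A=0, B=1, C=0: formula gives 1, H = 1 ✓
  A=0, B=1, C=1: formula gives 1, H = 1 ✓
  A=1, B=0, C=0: formula gives 0, H = 0 ✓
  …and likewise for the remaining 3 rows.
All 8 rows match — the expression computes H exactly.

Yes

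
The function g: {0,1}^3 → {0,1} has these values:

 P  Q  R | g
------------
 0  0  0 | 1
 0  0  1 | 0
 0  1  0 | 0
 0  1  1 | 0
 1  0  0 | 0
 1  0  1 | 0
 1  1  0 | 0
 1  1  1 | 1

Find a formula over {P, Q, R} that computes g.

g=1 on 2 inputs: (0,0,0), (1,1,1). Reading each as a conjunction of literals (¬P·¬Q·¬R, P·Q·R) and taking the OR gives the canonical DNF.

g(P, Q, R) = ((NOT P AND NOT Q) AND NOT R) OR ((P AND Q) AND R)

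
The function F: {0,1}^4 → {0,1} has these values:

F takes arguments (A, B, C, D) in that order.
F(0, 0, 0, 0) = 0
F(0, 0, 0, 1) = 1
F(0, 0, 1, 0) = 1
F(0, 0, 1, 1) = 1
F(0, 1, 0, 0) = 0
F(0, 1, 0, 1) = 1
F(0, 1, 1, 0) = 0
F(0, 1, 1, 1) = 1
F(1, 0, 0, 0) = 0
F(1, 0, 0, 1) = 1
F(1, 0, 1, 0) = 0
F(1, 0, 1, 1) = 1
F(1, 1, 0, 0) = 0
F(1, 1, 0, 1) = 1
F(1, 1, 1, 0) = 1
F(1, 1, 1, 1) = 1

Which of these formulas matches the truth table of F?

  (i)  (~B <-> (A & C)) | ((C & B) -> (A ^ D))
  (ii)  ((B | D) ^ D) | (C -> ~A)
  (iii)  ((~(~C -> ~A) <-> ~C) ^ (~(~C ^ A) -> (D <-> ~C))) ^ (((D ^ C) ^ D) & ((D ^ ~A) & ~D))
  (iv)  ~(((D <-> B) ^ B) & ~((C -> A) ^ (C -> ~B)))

iv

(i) fails at (0,0,0,0): the formula yields 1, F is 0.
(ii) fails at (0,0,0,0): the formula yields 1, F is 0.
(iii) fails at (0,0,0,0): the formula yields 1, F is 0.
That leaves (iv). Evaluating it on every row reproduces the table of F exactly.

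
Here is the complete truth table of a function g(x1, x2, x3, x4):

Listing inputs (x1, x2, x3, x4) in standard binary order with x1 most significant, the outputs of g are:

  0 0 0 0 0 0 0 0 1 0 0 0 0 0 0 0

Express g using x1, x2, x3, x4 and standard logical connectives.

g is 1 on exactly one input, (1,0,0,0), whose minterm is x1·¬x2·¬x3·¬x4. So g is just that conjunction.

g(x1, x2, x3, x4) = ((x1 · x2') · x3') · x4'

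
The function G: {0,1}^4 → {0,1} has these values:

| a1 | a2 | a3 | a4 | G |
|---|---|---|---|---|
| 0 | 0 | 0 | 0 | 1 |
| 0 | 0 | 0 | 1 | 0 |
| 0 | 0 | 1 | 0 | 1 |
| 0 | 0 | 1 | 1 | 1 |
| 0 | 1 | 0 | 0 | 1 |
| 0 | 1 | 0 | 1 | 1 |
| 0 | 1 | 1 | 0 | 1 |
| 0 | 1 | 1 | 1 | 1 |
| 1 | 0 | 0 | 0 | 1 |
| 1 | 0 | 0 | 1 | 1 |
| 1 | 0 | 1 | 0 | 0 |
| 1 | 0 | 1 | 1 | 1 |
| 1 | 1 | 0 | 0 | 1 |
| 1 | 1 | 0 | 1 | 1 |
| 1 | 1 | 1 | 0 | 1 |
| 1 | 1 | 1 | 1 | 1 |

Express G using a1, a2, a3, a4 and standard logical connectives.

G is 0 on only 2 rows — (0,0,0,1), (1,0,1,0). Writing each as a minterm (¬a1·¬a2·¬a3·a4, a1·¬a2·a3·¬a4) and OR-ing them characterizes exactly where G=0, so G is the negation of that disjunction.

G(a1, a2, a3, a4) = ¬((((¬a1 ∧ ¬a2) ∧ ¬a3) ∧ a4) ∨ (((a1 ∧ ¬a2) ∧ a3) ∧ ¬a4))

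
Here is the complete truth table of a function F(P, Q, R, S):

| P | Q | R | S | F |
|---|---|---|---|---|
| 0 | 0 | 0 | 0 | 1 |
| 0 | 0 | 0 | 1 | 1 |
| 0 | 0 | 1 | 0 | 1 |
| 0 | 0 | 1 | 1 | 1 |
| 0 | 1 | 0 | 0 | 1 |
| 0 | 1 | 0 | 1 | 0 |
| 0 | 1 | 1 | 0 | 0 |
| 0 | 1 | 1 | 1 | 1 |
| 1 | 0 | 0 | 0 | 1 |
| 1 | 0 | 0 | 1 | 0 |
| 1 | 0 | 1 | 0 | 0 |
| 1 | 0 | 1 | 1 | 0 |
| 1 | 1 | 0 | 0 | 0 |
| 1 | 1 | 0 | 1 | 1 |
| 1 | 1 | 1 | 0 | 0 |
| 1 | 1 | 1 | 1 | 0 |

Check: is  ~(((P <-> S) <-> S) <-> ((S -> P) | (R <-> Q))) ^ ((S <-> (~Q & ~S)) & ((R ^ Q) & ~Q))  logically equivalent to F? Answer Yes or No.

No

Evaluate ~(((P <-> S) <-> S) <-> ((S -> P) | (R <-> Q))) ^ ((S <-> (~Q & ~S)) & ((R ^ Q) & ~Q)) on each row and compare to F:
  P=0, Q=0, R=0, S=0: formula gives 1, F = 1 ✓
  P=0, Q=0, R=0, S=1: formula gives 1, F = 1 ✓
  P=0, Q=0, R=1, S=0: formula gives 1, F = 1 ✓
  P=0, Q=0, R=1, S=1: formula gives 0, but F = 1 ✗
Row (0,0,1,1) is a counterexample, so the formula is not equivalent to F.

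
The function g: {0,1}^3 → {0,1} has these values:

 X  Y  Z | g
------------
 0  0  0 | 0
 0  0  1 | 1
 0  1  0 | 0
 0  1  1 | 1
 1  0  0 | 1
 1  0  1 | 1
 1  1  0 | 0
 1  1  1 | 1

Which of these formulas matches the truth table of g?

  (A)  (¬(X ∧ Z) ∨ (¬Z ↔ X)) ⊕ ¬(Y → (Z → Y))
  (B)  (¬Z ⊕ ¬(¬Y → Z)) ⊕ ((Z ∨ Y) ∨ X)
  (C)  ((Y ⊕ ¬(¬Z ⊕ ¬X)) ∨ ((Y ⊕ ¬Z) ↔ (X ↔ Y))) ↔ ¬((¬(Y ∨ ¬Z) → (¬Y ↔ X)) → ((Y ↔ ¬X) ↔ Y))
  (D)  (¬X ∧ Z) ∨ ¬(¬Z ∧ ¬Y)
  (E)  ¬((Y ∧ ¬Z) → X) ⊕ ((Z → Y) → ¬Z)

(A) fails at (0,0,0): the formula yields 1, g is 0.
(C) fails at (0,1,1): the formula yields 0, g is 1.
(D) fails at (0,1,0): the formula yields 1, g is 0.
(E) fails at (0,0,0): the formula yields 1, g is 0.
(B) is the remaining candidate, and it agrees with g on all 8 inputs.

B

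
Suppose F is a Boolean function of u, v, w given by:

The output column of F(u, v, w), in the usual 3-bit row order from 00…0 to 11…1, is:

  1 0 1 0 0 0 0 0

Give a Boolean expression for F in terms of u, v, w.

F(u, v, w) = ((¬u ∧ ¬v) ∧ ¬w) ∨ ((¬u ∧ v) ∧ ¬w)

The 1-rows are (0,0,0), (0,1,0). Each contributes one minterm — ¬u·¬v·¬w; ¬u·v·¬w — and their disjunction is a sum-of-products form of F.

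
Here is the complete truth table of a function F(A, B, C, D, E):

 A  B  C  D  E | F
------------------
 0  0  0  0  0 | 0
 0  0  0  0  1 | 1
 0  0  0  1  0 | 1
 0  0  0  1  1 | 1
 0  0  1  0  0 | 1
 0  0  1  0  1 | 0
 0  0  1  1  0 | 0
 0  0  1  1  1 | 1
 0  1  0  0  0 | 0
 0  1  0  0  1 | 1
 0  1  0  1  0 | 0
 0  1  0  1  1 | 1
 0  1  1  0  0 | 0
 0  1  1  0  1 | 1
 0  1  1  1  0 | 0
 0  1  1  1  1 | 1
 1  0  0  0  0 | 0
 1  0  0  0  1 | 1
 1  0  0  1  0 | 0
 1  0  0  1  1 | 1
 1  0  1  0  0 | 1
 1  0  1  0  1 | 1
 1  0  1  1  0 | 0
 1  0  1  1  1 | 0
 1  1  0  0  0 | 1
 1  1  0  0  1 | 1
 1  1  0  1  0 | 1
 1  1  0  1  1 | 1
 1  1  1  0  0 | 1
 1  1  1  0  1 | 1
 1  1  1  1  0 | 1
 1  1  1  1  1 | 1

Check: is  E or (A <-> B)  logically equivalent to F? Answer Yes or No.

Check the formula against F row by row:
  A=0, B=0, C=0, D=0, E=0: formula gives 1, but F = 0 ✗
Since they disagree at (0,0,0,0,0), the expression is not a correct formula for F.

No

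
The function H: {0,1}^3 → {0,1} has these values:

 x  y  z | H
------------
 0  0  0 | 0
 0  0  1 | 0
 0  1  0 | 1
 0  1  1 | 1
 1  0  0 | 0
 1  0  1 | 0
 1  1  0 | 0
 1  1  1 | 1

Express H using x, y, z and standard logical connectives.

H(x, y, z) = (((NOT x AND y) AND NOT z) OR ((NOT x AND y) AND z)) OR ((x AND y) AND z)

H=1 on 3 inputs: (0,1,0), (0,1,1), (1,1,1). Reading each as a conjunction of literals (¬x·y·¬z, ¬x·y·z, x·y·z) and taking the OR gives the canonical DNF.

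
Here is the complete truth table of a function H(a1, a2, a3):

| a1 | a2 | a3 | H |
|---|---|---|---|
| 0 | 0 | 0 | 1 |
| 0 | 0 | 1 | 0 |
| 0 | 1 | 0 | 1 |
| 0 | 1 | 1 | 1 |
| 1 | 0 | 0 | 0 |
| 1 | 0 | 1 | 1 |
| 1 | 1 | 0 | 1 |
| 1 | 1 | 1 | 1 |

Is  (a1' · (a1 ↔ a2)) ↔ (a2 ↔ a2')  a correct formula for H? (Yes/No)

No

Check the formula against H row by row:
  a1=0, a2=0, a3=0: formula gives 0, but H = 1 ✗
Since they disagree at (0,0,0), the expression is not a correct formula for H.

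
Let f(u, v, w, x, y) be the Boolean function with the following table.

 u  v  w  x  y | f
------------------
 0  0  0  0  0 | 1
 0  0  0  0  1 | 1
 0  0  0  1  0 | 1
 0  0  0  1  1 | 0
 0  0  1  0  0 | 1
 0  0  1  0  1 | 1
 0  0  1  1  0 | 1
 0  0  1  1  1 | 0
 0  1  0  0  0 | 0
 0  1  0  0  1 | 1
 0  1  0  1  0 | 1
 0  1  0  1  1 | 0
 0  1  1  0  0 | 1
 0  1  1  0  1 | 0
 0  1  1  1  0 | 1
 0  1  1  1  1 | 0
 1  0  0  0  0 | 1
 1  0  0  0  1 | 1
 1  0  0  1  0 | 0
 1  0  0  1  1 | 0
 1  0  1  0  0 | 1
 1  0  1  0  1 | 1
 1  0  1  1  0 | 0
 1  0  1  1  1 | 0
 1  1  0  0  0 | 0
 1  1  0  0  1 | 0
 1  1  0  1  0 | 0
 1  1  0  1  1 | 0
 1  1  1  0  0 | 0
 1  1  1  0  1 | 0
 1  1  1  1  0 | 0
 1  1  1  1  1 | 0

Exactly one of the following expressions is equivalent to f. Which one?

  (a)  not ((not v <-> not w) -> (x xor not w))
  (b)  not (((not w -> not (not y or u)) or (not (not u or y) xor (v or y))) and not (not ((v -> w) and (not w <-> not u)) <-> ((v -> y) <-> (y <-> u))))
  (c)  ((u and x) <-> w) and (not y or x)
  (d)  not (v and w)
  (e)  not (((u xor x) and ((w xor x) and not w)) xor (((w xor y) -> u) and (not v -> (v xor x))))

e

(a) disagrees with f on (0,0,0,0,0) (formula → 0, table → 1); rule it out.
(b) disagrees with f on (0,0,0,1,1) (formula → 1, table → 0); rule it out.
(c) disagrees with f on (0,0,0,0,1) (formula → 0, table → 1); rule it out.
(d) disagrees with f on (0,0,0,1,1) (formula → 1, table → 0); rule it out.
Only (e) survives; checking it on all 32 rows confirms it matches f.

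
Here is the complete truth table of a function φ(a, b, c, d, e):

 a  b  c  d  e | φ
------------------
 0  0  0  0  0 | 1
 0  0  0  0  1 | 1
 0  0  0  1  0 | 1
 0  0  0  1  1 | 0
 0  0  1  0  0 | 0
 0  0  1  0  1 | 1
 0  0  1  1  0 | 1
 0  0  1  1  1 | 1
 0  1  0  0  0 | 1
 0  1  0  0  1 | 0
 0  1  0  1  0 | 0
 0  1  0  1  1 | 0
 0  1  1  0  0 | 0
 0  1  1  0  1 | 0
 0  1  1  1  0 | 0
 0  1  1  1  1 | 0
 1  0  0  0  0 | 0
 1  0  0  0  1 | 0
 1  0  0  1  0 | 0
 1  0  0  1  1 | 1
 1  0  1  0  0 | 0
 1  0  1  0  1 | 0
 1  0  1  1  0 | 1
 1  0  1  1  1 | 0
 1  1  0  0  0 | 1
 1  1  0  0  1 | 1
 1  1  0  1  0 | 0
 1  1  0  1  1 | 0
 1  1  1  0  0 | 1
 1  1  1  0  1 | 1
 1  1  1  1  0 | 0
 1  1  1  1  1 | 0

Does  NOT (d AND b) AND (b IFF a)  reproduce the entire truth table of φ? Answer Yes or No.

Test each input against both φ and the formula:
  a=0, b=0, c=0, d=0, e=0: formula gives 1, φ = 1 ✓
  a=0, b=0, c=0, d=0, e=1: formula gives 1, φ = 1 ✓
  a=0, b=0, c=0, d=1, e=0: formula gives 1, φ = 1 ✓
  a=0, b=0, c=0, d=1, e=1: formula gives 1, but φ = 0 ✗
Since they disagree at (0,0,0,1,1), the expression is not a correct formula for φ.

No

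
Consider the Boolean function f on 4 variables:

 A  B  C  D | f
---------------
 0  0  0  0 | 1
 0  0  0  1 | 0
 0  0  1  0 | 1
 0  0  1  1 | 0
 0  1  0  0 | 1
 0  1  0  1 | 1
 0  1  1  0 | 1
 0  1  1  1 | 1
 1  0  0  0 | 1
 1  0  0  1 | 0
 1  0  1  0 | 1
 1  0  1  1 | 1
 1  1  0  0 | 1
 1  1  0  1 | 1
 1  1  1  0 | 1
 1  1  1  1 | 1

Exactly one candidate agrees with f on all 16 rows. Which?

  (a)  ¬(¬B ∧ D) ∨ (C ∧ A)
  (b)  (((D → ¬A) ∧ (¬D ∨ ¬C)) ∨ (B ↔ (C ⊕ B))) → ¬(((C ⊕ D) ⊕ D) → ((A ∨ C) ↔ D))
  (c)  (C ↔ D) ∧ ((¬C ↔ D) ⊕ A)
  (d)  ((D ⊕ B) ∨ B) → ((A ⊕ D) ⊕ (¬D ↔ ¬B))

(b): at (0,0,0,0) it gives 0, but f = 1 — eliminated.
(c): at (0,0,0,0) it gives 0, but f = 1 — eliminated.
(d): at (0,0,0,1) it gives 1, but f = 0 — eliminated.
Only (a) survives; checking it on all 16 rows confirms it matches f.

a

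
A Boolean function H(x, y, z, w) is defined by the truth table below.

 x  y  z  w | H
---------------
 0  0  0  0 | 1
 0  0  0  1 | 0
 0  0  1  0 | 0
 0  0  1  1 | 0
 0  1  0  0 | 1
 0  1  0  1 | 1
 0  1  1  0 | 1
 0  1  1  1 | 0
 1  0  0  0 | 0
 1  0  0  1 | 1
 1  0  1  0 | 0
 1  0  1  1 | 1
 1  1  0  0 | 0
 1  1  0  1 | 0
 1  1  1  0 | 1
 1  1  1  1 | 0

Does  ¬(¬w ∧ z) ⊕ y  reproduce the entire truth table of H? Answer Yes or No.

No

Test each input against both H and the formula:
  x=0, y=0, z=0, w=0: formula gives 1, H = 1 ✓
  x=0, y=0, z=0, w=1: formula gives 1, but H = 0 ✗
Row (0,0,0,1) is a counterexample, so the formula is not equivalent to H.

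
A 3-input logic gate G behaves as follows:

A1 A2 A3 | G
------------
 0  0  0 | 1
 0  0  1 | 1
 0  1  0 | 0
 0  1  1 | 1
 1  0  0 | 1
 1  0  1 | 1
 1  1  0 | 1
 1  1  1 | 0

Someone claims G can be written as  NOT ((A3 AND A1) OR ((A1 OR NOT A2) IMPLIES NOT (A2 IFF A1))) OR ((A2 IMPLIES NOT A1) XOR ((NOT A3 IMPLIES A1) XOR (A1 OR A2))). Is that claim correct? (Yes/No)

Yes

Test each input against both G and the formula:
  A1=0, A2=0, A3=0: formula gives 1, G = 1 ✓
  A1=0, A2=0, A3=1: formula gives 1, G = 1 ✓
  A1=0, A2=1, A3=0: formula gives 0, G = 0 ✓
  A1=0, A2=1, A3=1: formula gives 1, G = 1 ✓
  A1=1, A2=0, A3=0: formula gives 1, G = 1 ✓
  … (the remaining 3 rows also agree.)
Every row agrees, so the formula is equivalent.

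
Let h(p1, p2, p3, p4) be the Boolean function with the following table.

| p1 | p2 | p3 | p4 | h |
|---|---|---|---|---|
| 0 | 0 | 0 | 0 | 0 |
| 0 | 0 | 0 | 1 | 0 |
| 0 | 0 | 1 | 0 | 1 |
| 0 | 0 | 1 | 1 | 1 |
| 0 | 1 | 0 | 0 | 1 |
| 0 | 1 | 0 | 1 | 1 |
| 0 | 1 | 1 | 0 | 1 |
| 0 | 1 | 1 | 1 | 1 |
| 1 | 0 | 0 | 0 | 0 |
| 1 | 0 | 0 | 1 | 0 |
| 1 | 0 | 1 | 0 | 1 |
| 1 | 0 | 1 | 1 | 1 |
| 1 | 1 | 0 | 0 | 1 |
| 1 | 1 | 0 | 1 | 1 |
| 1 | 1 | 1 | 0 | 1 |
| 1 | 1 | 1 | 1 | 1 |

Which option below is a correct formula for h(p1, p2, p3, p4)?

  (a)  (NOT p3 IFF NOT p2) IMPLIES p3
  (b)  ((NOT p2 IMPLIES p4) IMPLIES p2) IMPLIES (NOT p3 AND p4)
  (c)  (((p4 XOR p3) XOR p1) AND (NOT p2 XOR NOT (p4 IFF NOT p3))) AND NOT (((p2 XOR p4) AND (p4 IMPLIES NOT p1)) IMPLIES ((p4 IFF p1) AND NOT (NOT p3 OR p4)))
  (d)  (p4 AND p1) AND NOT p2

(b): at (0,0,0,1) it gives 1, but h = 0 — eliminated.
(c): at (0,0,0,1) it gives 1, but h = 0 — eliminated.
(d): at (0,0,1,0) it gives 0, but h = 1 — eliminated.
That leaves (a). Evaluating it on every row reproduces the table of h exactly.

a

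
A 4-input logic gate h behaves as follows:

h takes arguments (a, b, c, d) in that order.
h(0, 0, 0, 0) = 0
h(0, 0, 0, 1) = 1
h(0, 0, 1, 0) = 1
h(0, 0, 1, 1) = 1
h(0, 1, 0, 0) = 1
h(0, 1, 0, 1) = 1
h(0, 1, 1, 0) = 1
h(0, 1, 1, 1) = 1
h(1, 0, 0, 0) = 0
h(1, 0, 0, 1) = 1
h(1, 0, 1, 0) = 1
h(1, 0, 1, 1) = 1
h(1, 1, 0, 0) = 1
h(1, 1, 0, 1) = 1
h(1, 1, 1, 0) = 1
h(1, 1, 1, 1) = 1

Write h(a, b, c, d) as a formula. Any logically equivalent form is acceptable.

There are just 2 zero rows: (0,0,0,0), (1,0,0,0). Their minterms are ¬a·¬b·¬c·¬d, a·¬b·¬c·¬d; the OR of those covers precisely the 0-outputs, and negating it yields h.

h(a, b, c, d) = not ((((not a and not b) and not c) and not d) or (((a and not b) and not c) and not d))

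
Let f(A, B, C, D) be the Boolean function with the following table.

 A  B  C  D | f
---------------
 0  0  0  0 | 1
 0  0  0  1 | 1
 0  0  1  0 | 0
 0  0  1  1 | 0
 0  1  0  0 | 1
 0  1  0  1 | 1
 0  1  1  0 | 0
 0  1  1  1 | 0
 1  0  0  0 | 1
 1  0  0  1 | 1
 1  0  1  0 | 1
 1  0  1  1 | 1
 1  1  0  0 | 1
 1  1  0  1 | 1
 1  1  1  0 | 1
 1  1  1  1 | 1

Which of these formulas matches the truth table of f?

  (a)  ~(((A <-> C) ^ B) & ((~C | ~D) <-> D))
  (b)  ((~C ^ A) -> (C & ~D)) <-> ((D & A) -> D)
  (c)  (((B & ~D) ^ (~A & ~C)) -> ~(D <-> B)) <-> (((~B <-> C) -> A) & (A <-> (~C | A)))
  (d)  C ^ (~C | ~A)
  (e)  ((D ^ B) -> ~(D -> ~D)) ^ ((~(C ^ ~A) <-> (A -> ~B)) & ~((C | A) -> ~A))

(a) fails at (0,0,0,1): the formula yields 0, f is 1.
(b) fails at (0,0,0,0): the formula yields 0, f is 1.
(c) fails at (0,0,0,1): the formula yields 0, f is 1.
(e) fails at (0,0,1,0): the formula yields 1, f is 0.
Only (d) survives; checking it on all 16 rows confirms it matches f.

d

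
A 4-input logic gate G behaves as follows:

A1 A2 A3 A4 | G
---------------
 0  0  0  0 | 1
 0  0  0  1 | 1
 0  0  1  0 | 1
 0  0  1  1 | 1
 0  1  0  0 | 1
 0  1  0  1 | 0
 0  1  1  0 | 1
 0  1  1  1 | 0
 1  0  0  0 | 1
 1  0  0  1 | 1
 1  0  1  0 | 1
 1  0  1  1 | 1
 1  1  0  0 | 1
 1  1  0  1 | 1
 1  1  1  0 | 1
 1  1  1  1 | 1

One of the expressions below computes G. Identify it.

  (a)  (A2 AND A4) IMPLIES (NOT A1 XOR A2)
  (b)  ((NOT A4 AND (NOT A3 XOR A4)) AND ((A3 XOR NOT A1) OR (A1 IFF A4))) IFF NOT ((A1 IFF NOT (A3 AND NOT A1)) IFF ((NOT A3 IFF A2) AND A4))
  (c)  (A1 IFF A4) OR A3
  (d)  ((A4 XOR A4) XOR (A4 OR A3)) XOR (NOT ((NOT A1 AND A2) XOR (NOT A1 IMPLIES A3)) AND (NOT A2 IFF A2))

(b) fails at (0,0,0,0): the formula yields 0, G is 1.
(c) fails at (0,0,0,1): the formula yields 0, G is 1.
(d) fails at (0,0,0,0): the formula yields 0, G is 1.
Only (a) survives; checking it on all 16 rows confirms it matches G.

a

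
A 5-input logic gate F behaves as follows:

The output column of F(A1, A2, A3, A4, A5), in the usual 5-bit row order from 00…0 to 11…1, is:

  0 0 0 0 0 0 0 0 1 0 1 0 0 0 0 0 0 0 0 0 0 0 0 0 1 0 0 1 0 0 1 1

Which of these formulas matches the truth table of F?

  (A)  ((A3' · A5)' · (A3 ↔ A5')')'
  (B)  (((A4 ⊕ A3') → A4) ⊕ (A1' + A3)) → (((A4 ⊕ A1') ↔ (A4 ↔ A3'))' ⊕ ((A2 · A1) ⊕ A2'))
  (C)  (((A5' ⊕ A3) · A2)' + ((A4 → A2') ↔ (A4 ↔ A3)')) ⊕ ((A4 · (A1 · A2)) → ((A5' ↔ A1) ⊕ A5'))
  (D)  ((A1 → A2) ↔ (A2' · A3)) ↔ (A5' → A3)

C

(A): at (0,0,0,0,1) it gives 1, but F = 0 — eliminated.
(B): at (0,0,0,1,0) it gives 1, but F = 0 — eliminated.
(D): at (0,0,0,0,0) it gives 1, but F = 0 — eliminated.
That leaves (C). Evaluating it on every row reproduces the table of F exactly.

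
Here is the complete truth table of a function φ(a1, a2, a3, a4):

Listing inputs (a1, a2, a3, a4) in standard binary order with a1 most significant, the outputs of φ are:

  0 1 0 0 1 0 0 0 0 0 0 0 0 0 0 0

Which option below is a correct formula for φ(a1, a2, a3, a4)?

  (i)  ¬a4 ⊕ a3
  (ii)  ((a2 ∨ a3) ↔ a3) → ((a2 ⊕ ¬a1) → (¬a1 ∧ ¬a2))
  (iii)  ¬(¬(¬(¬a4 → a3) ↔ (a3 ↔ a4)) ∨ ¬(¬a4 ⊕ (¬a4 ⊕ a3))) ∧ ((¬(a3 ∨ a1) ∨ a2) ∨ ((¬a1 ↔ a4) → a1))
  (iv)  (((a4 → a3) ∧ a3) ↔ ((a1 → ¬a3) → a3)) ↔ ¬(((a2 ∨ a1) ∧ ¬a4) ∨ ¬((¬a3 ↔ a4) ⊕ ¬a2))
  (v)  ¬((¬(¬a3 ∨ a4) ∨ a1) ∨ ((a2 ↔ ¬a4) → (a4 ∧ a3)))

v

(i) fails at (0,0,0,0): the formula yields 1, φ is 0.
(ii) fails at (0,0,0,0): the formula yields 1, φ is 0.
(iii) fails at (0,0,0,1): the formula yields 0, φ is 1.
(iv) fails at (0,0,0,0): the formula yields 1, φ is 0.
That leaves (v). Evaluating it on every row reproduces the table of φ exactly.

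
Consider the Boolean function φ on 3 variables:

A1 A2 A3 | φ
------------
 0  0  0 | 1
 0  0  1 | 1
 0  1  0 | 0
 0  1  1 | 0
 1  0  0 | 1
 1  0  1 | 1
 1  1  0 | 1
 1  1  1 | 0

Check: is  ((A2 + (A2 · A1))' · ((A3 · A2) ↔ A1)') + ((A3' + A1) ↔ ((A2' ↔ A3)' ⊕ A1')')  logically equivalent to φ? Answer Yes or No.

Check the formula against φ row by row:
  A1=0, A2=0, A3=0: formula gives 1, φ = 1 ✓
  A1=0, A2=0, A3=1: formula gives 1, φ = 1 ✓
  A1=0, A2=1, A3=0: formula gives 0, φ = 0 ✓
  A1=0, A2=1, A3=1: formula gives 0, φ = 0 ✓
  A1=1, A2=0, A3=0: formula gives 1, φ = 1 ✓
  …and likewise for the remaining 3 rows.
All 8 rows match — the expression computes φ exactly.

Yes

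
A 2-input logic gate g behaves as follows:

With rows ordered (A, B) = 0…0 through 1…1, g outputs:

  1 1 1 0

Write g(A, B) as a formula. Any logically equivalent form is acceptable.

g(A, B) = (A · B)'

The output is 0 only when every input is 1 — NAND of all inputs.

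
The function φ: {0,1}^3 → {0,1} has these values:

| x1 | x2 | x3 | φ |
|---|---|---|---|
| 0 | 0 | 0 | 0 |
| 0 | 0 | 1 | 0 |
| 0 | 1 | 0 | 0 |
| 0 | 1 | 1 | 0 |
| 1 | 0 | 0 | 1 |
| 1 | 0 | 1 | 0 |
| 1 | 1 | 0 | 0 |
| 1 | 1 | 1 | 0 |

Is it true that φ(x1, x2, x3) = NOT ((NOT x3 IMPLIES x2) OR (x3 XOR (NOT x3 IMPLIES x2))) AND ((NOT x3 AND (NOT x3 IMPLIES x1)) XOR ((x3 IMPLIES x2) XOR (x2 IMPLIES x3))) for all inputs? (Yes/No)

Yes

Evaluate NOT ((NOT x3 IMPLIES x2) OR (x3 XOR (NOT x3 IMPLIES x2))) AND ((NOT x3 AND (NOT x3 IMPLIES x1)) XOR ((x3 IMPLIES x2) XOR (x2 IMPLIES x3))) on each row and compare to φ:
  x1=0, x2=0, x3=0: formula gives 0, φ = 0 ✓
  x1=0, x2=0, x3=1: formula gives 0, φ = 0 ✓
  x1=0, x2=1, x3=0: formula gives 0, φ = 0 ✓
  x1=0, x2=1, x3=1: formula gives 0, φ = 0 ✓
  x1=1, x2=0, x3=0: formula gives 1, φ = 1 ✓
  … (the remaining 3 rows also agree.)
Every row agrees, so the formula is equivalent.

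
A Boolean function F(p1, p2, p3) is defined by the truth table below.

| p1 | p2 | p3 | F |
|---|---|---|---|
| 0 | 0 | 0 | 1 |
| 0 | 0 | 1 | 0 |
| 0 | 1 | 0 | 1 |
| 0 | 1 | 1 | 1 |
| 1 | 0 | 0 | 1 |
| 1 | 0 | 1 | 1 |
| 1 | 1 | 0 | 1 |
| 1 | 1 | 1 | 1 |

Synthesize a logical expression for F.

F(p1, p2, p3) = NOT ((NOT p1 AND NOT p2) AND p3)

F is 0 on exactly one input, (0,0,1), whose minterm is ¬p1·¬p2·p3. So F is the negation of that single conjunction.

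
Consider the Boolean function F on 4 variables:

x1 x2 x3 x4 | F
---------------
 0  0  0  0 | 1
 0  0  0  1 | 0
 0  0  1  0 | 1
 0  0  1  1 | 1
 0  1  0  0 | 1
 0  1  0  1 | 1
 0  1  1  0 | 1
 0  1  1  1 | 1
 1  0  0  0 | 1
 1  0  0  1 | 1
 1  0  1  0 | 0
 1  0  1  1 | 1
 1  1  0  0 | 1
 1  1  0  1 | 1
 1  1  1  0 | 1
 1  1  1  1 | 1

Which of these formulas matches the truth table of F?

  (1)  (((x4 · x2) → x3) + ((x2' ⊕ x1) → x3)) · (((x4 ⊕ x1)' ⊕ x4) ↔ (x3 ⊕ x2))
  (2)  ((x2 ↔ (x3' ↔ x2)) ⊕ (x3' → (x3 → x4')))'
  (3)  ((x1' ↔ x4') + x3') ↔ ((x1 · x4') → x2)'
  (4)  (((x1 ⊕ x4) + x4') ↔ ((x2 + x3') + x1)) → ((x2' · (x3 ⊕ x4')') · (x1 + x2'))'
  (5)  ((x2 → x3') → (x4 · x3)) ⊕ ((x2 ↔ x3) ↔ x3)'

4

(1) fails at (0,0,0,0): the formula yields 0, F is 1.
(2) fails at (0,0,0,1): the formula yields 1, F is 0.
(3) fails at (0,0,0,0): the formula yields 0, F is 1.
(5) fails at (0,0,0,1): the formula yields 1, F is 0.
Only (4) survives; checking it on all 16 rows confirms it matches F.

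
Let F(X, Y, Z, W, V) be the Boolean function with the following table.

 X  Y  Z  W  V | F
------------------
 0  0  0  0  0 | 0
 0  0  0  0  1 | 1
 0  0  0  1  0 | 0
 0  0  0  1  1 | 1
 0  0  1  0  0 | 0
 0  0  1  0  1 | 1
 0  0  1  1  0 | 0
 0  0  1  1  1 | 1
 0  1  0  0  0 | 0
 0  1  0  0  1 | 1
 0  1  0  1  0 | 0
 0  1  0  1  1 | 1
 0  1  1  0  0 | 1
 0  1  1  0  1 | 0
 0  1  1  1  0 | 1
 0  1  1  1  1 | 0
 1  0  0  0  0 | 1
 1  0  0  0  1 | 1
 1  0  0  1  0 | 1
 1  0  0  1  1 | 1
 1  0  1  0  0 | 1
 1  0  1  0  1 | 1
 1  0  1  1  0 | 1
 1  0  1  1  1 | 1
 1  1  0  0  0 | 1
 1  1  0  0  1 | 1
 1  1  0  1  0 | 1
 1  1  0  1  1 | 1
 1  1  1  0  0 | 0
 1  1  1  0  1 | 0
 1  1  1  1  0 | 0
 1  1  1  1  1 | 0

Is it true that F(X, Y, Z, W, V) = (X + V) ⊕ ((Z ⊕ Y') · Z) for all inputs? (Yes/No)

Yes

Evaluate (X + V) ⊕ ((Z ⊕ Y') · Z) on each row and compare to F:
  X=0, Y=0, Z=0, W=0, V=0: formula gives 0, F = 0 ✓
  X=0, Y=0, Z=0, W=0, V=1: formula gives 1, F = 1 ✓
  X=0, Y=0, Z=0, W=1, V=0: formula gives 0, F = 0 ✓
  X=0, Y=0, Z=0, W=1, V=1: formula gives 1, F = 1 ✓
  …and likewise for the remaining 28 rows.
All 32 rows match — the expression computes F exactly.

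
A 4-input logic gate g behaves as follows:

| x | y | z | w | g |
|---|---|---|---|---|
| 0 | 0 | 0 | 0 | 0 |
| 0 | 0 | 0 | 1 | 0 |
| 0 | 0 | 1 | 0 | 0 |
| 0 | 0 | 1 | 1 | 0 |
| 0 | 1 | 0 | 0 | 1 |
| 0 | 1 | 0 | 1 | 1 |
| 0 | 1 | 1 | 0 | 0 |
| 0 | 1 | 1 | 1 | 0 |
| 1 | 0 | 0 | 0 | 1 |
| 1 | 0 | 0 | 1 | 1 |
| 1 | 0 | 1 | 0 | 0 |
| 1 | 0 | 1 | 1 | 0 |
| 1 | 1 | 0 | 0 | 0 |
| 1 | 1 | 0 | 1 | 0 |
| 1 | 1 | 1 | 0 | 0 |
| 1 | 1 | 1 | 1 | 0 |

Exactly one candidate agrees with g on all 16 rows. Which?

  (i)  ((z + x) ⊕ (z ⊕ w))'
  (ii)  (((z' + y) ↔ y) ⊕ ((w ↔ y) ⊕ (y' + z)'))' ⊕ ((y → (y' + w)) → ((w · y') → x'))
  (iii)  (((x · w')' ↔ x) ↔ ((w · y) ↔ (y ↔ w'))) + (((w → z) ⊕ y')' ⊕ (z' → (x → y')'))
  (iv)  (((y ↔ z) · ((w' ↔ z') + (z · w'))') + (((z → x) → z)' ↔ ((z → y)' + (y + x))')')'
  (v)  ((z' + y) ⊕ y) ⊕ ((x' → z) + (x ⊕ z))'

(i): at (0,0,0,0) it gives 1, but g = 0 — eliminated.
(ii): at (0,0,0,0) it gives 1, but g = 0 — eliminated.
(iii): at (0,0,0,0) it gives 1, but g = 0 — eliminated.
(iv): at (0,0,0,0) it gives 1, but g = 0 — eliminated.
Only (v) survives; checking it on all 16 rows confirms it matches g.

v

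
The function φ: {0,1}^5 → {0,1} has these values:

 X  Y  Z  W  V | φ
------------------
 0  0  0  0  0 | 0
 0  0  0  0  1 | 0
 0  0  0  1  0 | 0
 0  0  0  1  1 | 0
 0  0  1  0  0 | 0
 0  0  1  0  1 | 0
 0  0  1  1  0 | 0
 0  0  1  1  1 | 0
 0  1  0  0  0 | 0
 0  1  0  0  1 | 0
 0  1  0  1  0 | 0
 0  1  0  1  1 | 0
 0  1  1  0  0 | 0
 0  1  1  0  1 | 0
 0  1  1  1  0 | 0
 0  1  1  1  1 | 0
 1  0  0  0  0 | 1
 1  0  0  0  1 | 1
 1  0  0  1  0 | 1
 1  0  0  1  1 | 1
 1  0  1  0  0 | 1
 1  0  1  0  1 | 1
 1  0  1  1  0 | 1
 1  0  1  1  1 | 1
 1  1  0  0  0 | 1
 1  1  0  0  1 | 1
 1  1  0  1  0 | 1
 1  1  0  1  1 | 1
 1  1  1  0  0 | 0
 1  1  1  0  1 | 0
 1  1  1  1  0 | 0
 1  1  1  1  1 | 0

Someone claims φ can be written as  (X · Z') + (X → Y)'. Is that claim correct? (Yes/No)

Yes

Check the formula against φ row by row:
  X=0, Y=0, Z=0, W=0, V=0: formula gives 0, φ = 0 ✓
  X=0, Y=0, Z=0, W=0, V=1: formula gives 0, φ = 0 ✓
  X=0, Y=0, Z=0, W=1, V=0: formula gives 0, φ = 0 ✓
  X=0, Y=0, Z=0, W=1, V=1: formula gives 0, φ = 0 ✓
  …and likewise for the remaining 28 rows.
No disagreement on any input; they are logically equivalent.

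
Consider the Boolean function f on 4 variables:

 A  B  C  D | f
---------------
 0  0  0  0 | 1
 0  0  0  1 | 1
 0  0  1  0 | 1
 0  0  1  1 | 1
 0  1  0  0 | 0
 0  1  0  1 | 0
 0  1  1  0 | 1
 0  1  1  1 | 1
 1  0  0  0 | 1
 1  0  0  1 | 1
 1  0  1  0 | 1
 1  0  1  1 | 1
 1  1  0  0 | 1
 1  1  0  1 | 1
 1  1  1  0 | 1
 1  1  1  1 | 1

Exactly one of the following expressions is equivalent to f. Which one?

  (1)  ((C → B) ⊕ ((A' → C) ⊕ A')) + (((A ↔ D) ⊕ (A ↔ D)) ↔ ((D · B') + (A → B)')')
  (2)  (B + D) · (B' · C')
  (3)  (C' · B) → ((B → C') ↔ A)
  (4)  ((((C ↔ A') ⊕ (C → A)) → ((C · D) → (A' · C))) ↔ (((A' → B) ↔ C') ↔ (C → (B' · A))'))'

(1) fails at (0,0,0,0): the formula yields 0, f is 1.
(2) fails at (0,0,0,0): the formula yields 0, f is 1.
(4) fails at (0,0,0,0): the formula yields 0, f is 1.
(3) is the remaining candidate, and it agrees with f on all 16 inputs.

3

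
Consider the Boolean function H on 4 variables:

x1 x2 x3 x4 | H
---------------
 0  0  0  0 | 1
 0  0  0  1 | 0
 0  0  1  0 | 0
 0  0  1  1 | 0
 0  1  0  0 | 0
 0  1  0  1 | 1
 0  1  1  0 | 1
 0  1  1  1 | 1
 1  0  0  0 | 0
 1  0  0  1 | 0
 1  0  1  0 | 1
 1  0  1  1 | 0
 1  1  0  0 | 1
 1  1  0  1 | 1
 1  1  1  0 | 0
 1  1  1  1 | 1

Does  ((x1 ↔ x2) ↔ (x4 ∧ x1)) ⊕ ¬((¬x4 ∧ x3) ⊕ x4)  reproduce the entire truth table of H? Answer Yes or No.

Evaluate ((x1 ↔ x2) ↔ (x4 ∧ x1)) ⊕ ¬((¬x4 ∧ x3) ⊕ x4) on each row and compare to H:
  x1=0, x2=0, x3=0, x4=0: formula gives 1, H = 1 ✓
  x1=0, x2=0, x3=0, x4=1: formula gives 0, H = 0 ✓
  x1=0, x2=0, x3=1, x4=0: formula gives 0, H = 0 ✓
  x1=0, x2=0, x3=1, x4=1: formula gives 0, H = 0 ✓
  … (the remaining 12 rows also agree.)
Every row agrees, so the formula is equivalent.

Yes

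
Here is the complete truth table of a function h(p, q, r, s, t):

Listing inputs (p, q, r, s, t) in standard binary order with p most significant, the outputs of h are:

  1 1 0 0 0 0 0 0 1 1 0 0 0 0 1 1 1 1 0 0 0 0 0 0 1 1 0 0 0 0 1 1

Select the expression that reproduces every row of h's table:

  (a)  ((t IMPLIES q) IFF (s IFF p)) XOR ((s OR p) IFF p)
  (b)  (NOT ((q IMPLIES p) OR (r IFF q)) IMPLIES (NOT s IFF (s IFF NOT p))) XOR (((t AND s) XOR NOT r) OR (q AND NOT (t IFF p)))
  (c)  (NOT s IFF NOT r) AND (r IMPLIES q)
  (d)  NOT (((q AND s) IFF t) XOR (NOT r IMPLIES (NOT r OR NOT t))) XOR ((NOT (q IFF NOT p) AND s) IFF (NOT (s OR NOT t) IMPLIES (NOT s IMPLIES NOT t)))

(a) disagrees with h on (0,0,0,0,0) (formula → 0, table → 1); rule it out.
(b) disagrees with h on (0,0,0,0,0) (formula → 0, table → 1); rule it out.
(d) disagrees with h on (0,0,0,1,1) (formula → 1, table → 0); rule it out.
Only (c) survives; checking it on all 32 rows confirms it matches h.

c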